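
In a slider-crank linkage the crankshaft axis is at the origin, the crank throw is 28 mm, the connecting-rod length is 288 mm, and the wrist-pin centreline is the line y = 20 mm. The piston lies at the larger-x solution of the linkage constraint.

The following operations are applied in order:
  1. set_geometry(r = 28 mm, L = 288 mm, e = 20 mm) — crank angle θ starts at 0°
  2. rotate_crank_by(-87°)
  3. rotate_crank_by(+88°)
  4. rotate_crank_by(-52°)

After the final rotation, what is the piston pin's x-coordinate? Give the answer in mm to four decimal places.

302.5773

set_geometry: r = 28 mm, L = 288 mm, e = 20 mm; θ ← 0°
rotate_crank_by(-87°): θ ← 0° -87° = -87°
rotate_crank_by(+88°): θ ← -87° +88° = 1°
rotate_crank_by(-52°): θ ← 1° -52° = -51°
crank pin P = (r cos θ, r sin θ) = (17.620971, -21.760087)
h = r sin θ − e = -21.760087 − 20 = -41.760087
x = r cos θ + √(L² − h²) = 17.620971 + √(82944.0 − 1743.9049) = 17.620971 + 284.956304 = 302.577275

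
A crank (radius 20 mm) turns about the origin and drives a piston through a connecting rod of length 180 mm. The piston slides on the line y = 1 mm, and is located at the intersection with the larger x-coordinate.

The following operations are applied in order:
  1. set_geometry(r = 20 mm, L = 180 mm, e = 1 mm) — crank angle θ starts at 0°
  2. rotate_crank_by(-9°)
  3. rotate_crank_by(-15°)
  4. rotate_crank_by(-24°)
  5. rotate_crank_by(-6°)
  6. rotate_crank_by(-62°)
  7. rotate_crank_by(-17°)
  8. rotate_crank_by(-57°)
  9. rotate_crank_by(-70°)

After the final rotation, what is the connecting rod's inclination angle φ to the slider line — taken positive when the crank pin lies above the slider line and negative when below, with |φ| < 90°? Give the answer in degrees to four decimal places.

set_geometry: r = 20 mm, L = 180 mm, e = 1 mm; θ ← 0°
rotate_crank_by(-9°): θ ← 0° -9° = -9°
rotate_crank_by(-15°): θ ← -9° -15° = -24°
rotate_crank_by(-24°): θ ← -24° -24° = -48°
rotate_crank_by(-6°): θ ← -48° -6° = -54°
rotate_crank_by(-62°): θ ← -54° -62° = -116°
rotate_crank_by(-17°): θ ← -116° -17° = -133°
rotate_crank_by(-57°): θ ← -133° -57° = -190°
rotate_crank_by(-70°): θ ← -190° -70° = -260°
crank pin P = (r cos θ, r sin θ) = (-3.472964, 19.696155)
h = r sin θ − e = 19.696155 − 1 = 18.696155
sin φ = h / L = 18.696155 / 180 = 0.10386753
φ = arcsin(0.10386753) = 5.961924°

5.9619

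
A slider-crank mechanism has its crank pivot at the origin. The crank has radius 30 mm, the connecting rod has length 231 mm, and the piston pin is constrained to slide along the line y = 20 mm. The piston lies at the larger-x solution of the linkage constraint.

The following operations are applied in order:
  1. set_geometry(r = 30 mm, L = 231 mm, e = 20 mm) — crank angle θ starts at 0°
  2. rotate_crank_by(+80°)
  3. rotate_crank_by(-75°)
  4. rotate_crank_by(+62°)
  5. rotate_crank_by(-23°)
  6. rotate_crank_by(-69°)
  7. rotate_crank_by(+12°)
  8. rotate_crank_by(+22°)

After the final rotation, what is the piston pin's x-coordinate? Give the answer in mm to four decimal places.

set_geometry: r = 30 mm, L = 231 mm, e = 20 mm; θ ← 0°
rotate_crank_by(+80°): θ ← 0° +80° = 80°
rotate_crank_by(-75°): θ ← 80° -75° = 5°
rotate_crank_by(+62°): θ ← 5° +62° = 67°
rotate_crank_by(-23°): θ ← 67° -23° = 44°
rotate_crank_by(-69°): θ ← 44° -69° = -25°
rotate_crank_by(+12°): θ ← -25° +12° = -13°
rotate_crank_by(+22°): θ ← -13° +22° = 9°
crank pin P = (r cos θ, r sin θ) = (29.630650, 4.693034)
h = r sin θ − e = 4.693034 − 20 = -15.306966
x = r cos θ + √(L² − h²) = 29.630650 + √(53361.0 − 234.3032) = 29.630650 + 230.492292 = 260.122942

260.1229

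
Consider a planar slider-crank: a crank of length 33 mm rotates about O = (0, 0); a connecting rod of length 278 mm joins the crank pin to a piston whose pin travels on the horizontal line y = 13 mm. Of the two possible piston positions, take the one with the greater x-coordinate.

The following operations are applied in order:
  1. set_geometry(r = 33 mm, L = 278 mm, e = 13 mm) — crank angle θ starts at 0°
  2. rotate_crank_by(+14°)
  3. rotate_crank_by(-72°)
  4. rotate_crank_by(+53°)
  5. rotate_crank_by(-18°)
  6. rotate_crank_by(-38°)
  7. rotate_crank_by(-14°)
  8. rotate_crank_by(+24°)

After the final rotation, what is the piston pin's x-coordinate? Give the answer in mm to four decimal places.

set_geometry: r = 33 mm, L = 278 mm, e = 13 mm; θ ← 0°
rotate_crank_by(+14°): θ ← 0° +14° = 14°
rotate_crank_by(-72°): θ ← 14° -72° = -58°
rotate_crank_by(+53°): θ ← -58° +53° = -5°
rotate_crank_by(-18°): θ ← -5° -18° = -23°
rotate_crank_by(-38°): θ ← -23° -38° = -61°
rotate_crank_by(-14°): θ ← -61° -14° = -75°
rotate_crank_by(+24°): θ ← -75° +24° = -51°
crank pin P = (r cos θ, r sin θ) = (20.767573, -25.645817)
h = r sin θ − e = -25.645817 − 13 = -38.645817
x = r cos θ + √(L² − h²) = 20.767573 + √(77284.0 − 1493.4992) = 20.767573 + 275.300746 = 296.068319

296.0683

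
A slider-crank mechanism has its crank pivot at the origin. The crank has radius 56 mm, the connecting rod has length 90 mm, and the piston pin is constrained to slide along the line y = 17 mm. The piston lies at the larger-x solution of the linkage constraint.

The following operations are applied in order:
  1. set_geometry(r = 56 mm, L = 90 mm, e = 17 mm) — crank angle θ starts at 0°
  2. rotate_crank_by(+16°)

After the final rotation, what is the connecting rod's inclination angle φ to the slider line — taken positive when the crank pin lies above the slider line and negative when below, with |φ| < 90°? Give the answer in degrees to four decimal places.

set_geometry: r = 56 mm, L = 90 mm, e = 17 mm; θ ← 0°
rotate_crank_by(+16°): θ ← 0° +16° = 16°
crank pin P = (r cos θ, r sin θ) = (53.830655, 15.435692)
h = r sin θ − e = 15.435692 − 17 = -1.564308
sin φ = h / L = -1.564308 / 90 = -0.01738120
φ = arcsin(-0.01738120) = -0.995920°

-0.9959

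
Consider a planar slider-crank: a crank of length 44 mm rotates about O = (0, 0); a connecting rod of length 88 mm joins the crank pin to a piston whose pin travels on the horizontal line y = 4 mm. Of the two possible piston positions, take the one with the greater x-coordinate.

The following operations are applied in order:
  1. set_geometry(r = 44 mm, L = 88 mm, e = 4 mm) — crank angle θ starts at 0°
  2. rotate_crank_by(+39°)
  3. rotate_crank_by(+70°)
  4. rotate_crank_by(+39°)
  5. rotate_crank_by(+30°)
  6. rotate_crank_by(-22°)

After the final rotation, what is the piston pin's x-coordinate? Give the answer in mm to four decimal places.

46.6999

set_geometry: r = 44 mm, L = 88 mm, e = 4 mm; θ ← 0°
rotate_crank_by(+39°): θ ← 0° +39° = 39°
rotate_crank_by(+70°): θ ← 39° +70° = 109°
rotate_crank_by(+39°): θ ← 109° +39° = 148°
rotate_crank_by(+30°): θ ← 148° +30° = 178°
rotate_crank_by(-22°): θ ← 178° -22° = 156°
crank pin P = (r cos θ, r sin θ) = (-40.196000, 17.896412)
h = r sin θ − e = 17.896412 − 4 = 13.896412
x = r cos θ + √(L² − h²) = -40.196000 + √(7744.0 − 193.1103) = -40.196000 + 86.895856 = 46.699855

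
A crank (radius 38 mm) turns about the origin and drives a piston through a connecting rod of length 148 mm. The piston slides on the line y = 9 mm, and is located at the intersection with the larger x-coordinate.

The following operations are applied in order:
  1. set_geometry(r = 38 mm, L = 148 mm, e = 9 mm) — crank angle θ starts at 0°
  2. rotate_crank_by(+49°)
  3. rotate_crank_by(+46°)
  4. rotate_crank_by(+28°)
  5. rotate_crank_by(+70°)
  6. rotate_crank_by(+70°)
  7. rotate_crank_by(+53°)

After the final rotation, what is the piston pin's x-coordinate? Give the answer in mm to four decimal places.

set_geometry: r = 38 mm, L = 148 mm, e = 9 mm; θ ← 0°
rotate_crank_by(+49°): θ ← 0° +49° = 49°
rotate_crank_by(+46°): θ ← 49° +46° = 95°
rotate_crank_by(+28°): θ ← 95° +28° = 123°
rotate_crank_by(+70°): θ ← 123° +70° = 193°
rotate_crank_by(+70°): θ ← 193° +70° = 263°
rotate_crank_by(+53°): θ ← 263° +53° = 316°
crank pin P = (r cos θ, r sin θ) = (27.334912, -26.397018)
h = r sin θ − e = -26.397018 − 9 = -35.397018
x = r cos θ + √(L² − h²) = 27.334912 + √(21904.0 − 1252.9489) = 27.334912 + 143.704736 = 171.039648

171.0396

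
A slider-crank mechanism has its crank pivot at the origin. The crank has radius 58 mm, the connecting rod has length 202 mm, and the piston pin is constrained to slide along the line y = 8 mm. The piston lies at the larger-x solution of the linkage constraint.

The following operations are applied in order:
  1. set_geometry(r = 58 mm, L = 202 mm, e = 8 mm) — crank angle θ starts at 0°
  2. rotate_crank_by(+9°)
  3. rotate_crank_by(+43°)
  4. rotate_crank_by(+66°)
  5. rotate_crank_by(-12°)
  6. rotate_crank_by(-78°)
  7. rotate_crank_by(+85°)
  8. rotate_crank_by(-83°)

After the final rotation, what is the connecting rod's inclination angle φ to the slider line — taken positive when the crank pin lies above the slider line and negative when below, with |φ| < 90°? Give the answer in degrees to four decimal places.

set_geometry: r = 58 mm, L = 202 mm, e = 8 mm; θ ← 0°
rotate_crank_by(+9°): θ ← 0° +9° = 9°
rotate_crank_by(+43°): θ ← 9° +43° = 52°
rotate_crank_by(+66°): θ ← 52° +66° = 118°
rotate_crank_by(-12°): θ ← 118° -12° = 106°
rotate_crank_by(-78°): θ ← 106° -78° = 28°
rotate_crank_by(+85°): θ ← 28° +85° = 113°
rotate_crank_by(-83°): θ ← 113° -83° = 30°
crank pin P = (r cos θ, r sin θ) = (50.229473, 29.000000)
h = r sin θ − e = 29.000000 − 8 = 21.000000
sin φ = h / L = 21.000000 / 202 = 0.10396040
φ = arcsin(0.10396040) = 5.967274°

5.9673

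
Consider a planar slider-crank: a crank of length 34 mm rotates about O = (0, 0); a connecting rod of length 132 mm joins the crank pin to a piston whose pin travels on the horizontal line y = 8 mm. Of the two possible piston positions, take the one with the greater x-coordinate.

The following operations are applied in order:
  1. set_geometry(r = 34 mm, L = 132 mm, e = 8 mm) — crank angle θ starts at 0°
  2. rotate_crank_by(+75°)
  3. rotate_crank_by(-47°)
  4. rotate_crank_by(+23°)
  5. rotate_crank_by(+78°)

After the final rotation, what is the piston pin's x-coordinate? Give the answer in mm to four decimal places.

set_geometry: r = 34 mm, L = 132 mm, e = 8 mm; θ ← 0°
rotate_crank_by(+75°): θ ← 0° +75° = 75°
rotate_crank_by(-47°): θ ← 75° -47° = 28°
rotate_crank_by(+23°): θ ← 28° +23° = 51°
rotate_crank_by(+78°): θ ← 51° +78° = 129°
crank pin P = (r cos θ, r sin θ) = (-21.396893, 26.422963)
h = r sin θ − e = 26.422963 − 8 = 18.422963
x = r cos θ + √(L² − h²) = -21.396893 + √(17424.0 − 339.4056) = -21.396893 + 130.708050 = 109.311157

109.3112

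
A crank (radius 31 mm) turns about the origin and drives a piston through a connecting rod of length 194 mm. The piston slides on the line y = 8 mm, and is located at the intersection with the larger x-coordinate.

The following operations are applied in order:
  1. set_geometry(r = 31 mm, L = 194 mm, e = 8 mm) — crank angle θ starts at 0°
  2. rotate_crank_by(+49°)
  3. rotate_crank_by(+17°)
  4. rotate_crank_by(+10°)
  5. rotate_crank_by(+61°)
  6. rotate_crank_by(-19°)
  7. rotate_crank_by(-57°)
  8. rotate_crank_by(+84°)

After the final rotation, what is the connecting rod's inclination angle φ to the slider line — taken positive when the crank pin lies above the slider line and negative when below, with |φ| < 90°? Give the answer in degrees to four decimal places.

set_geometry: r = 31 mm, L = 194 mm, e = 8 mm; θ ← 0°
rotate_crank_by(+49°): θ ← 0° +49° = 49°
rotate_crank_by(+17°): θ ← 49° +17° = 66°
rotate_crank_by(+10°): θ ← 66° +10° = 76°
rotate_crank_by(+61°): θ ← 76° +61° = 137°
rotate_crank_by(-19°): θ ← 137° -19° = 118°
rotate_crank_by(-57°): θ ← 118° -57° = 61°
rotate_crank_by(+84°): θ ← 61° +84° = 145°
crank pin P = (r cos θ, r sin θ) = (-25.393713, 17.780870)
h = r sin θ − e = 17.780870 − 8 = 9.780870
sin φ = h / L = 9.780870 / 194 = 0.05041685
φ = arcsin(0.05041685) = 2.889898°

2.8899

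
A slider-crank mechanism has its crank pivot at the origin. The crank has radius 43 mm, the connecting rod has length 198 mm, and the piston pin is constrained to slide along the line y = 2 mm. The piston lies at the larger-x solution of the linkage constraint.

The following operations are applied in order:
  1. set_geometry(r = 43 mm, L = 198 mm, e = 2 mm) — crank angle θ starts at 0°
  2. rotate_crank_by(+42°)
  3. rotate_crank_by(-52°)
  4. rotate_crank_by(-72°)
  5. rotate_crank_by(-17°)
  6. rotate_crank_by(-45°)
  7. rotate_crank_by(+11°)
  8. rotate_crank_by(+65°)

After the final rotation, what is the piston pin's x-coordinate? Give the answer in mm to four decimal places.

set_geometry: r = 43 mm, L = 198 mm, e = 2 mm; θ ← 0°
rotate_crank_by(+42°): θ ← 0° +42° = 42°
rotate_crank_by(-52°): θ ← 42° -52° = -10°
rotate_crank_by(-72°): θ ← -10° -72° = -82°
rotate_crank_by(-17°): θ ← -82° -17° = -99°
rotate_crank_by(-45°): θ ← -99° -45° = -144°
rotate_crank_by(+11°): θ ← -144° +11° = -133°
rotate_crank_by(+65°): θ ← -133° +65° = -68°
crank pin P = (r cos θ, r sin θ) = (16.108084, -39.868906)
h = r sin θ − e = -39.868906 − 2 = -41.868906
x = r cos θ + √(L² − h²) = 16.108084 + √(39204.0 − 1753.0053) = 16.108084 + 193.522595 = 209.630678

209.6307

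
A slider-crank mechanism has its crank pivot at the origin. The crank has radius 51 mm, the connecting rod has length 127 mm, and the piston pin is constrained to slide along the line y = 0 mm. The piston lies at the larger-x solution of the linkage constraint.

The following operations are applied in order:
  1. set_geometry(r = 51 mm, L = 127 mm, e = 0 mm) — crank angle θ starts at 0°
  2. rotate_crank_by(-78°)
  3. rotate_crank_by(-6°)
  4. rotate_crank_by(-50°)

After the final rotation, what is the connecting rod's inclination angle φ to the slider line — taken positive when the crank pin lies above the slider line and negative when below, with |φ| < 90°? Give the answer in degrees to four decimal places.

set_geometry: r = 51 mm, L = 127 mm, e = 0 mm; θ ← 0°
rotate_crank_by(-78°): θ ← 0° -78° = -78°
rotate_crank_by(-6°): θ ← -78° -6° = -84°
rotate_crank_by(-50°): θ ← -84° -50° = -134°
crank pin P = (r cos θ, r sin θ) = (-35.427577, -36.686330)
h = r sin θ − e = -36.686330 − 0 = -36.686330
sin φ = h / L = -36.686330 / 127 = -0.28886874
φ = arcsin(-0.28886874) = -16.790241°

-16.7902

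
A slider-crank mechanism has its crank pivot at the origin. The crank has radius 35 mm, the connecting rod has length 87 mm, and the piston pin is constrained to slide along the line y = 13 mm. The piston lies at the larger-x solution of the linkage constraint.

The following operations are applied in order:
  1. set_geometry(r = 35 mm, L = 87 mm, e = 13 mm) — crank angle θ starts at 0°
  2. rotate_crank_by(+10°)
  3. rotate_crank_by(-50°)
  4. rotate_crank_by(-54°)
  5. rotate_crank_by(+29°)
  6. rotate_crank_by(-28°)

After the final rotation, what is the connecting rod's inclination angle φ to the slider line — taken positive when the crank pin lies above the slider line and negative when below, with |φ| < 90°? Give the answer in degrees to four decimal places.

set_geometry: r = 35 mm, L = 87 mm, e = 13 mm; θ ← 0°
rotate_crank_by(+10°): θ ← 0° +10° = 10°
rotate_crank_by(-50°): θ ← 10° -50° = -40°
rotate_crank_by(-54°): θ ← -40° -54° = -94°
rotate_crank_by(+29°): θ ← -94° +29° = -65°
rotate_crank_by(-28°): θ ← -65° -28° = -93°
crank pin P = (r cos θ, r sin θ) = (-1.831758, -34.952034)
h = r sin θ − e = -34.952034 − 13 = -47.952034
sin φ = h / L = -47.952034 / 87 = -0.55117280
φ = arcsin(-0.55117280) = -33.447509°

-33.4475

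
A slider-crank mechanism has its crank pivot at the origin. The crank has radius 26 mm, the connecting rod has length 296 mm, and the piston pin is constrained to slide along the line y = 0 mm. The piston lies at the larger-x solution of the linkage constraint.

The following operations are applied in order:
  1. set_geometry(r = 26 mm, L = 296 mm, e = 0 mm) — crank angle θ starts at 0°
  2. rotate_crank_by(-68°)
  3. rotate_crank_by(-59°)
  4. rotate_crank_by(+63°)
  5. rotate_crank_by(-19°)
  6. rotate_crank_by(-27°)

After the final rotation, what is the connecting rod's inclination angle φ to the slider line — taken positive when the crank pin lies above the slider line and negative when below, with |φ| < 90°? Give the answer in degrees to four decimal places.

set_geometry: r = 26 mm, L = 296 mm, e = 0 mm; θ ← 0°
rotate_crank_by(-68°): θ ← 0° -68° = -68°
rotate_crank_by(-59°): θ ← -68° -59° = -127°
rotate_crank_by(+63°): θ ← -127° +63° = -64°
rotate_crank_by(-19°): θ ← -64° -19° = -83°
rotate_crank_by(-27°): θ ← -83° -27° = -110°
crank pin P = (r cos θ, r sin θ) = (-8.892524, -24.432008)
h = r sin θ − e = -24.432008 − 0 = -24.432008
sin φ = h / L = -24.432008 / 296 = -0.08254057
φ = arcsin(-0.08254057) = -4.734613°

-4.7346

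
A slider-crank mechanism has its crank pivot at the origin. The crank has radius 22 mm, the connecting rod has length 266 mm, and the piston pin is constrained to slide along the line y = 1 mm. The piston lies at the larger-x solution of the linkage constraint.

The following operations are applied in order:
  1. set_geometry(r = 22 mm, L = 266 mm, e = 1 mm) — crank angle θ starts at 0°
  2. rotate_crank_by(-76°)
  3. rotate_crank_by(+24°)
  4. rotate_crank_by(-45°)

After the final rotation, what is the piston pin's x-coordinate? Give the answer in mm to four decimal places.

262.3368

set_geometry: r = 22 mm, L = 266 mm, e = 1 mm; θ ← 0°
rotate_crank_by(-76°): θ ← 0° -76° = -76°
rotate_crank_by(+24°): θ ← -76° +24° = -52°
rotate_crank_by(-45°): θ ← -52° -45° = -97°
crank pin P = (r cos θ, r sin θ) = (-2.681126, -21.836015)
h = r sin θ − e = -21.836015 − 1 = -22.836015
x = r cos θ + √(L² − h²) = -2.681126 + √(70756.0 − 521.4836) = -2.681126 + 265.017955 = 262.336829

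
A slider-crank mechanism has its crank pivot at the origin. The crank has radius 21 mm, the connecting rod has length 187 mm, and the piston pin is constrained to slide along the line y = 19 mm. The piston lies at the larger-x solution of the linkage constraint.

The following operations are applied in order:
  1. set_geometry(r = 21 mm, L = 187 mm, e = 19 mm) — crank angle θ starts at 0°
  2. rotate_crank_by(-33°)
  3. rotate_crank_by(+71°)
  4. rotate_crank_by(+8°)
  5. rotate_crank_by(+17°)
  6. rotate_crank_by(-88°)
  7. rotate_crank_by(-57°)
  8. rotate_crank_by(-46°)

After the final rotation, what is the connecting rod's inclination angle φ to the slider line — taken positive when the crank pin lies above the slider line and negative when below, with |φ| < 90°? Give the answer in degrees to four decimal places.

set_geometry: r = 21 mm, L = 187 mm, e = 19 mm; θ ← 0°
rotate_crank_by(-33°): θ ← 0° -33° = -33°
rotate_crank_by(+71°): θ ← -33° +71° = 38°
rotate_crank_by(+8°): θ ← 38° +8° = 46°
rotate_crank_by(+17°): θ ← 46° +17° = 63°
rotate_crank_by(-88°): θ ← 63° -88° = -25°
rotate_crank_by(-57°): θ ← -25° -57° = -82°
rotate_crank_by(-46°): θ ← -82° -46° = -128°
crank pin P = (r cos θ, r sin θ) = (-12.928891, -16.548226)
h = r sin θ − e = -16.548226 − 19 = -35.548226
sin φ = h / L = -35.548226 / 187 = -0.19009746
φ = arcsin(-0.19009746) = -10.958472°

-10.9585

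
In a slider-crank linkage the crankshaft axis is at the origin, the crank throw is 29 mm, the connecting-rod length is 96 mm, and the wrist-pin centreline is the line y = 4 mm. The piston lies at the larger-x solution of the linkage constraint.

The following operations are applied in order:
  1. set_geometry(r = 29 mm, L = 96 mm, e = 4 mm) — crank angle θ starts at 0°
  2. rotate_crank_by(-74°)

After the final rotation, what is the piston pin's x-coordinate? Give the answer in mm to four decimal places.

98.5467

set_geometry: r = 29 mm, L = 96 mm, e = 4 mm; θ ← 0°
rotate_crank_by(-74°): θ ← 0° -74° = -74°
crank pin P = (r cos θ, r sin θ) = (7.993483, -27.876589)
h = r sin θ − e = -27.876589 − 4 = -31.876589
x = r cos θ + √(L² − h²) = 7.993483 + √(9216.0 − 1016.1169) = 7.993483 + 90.553206 = 98.546689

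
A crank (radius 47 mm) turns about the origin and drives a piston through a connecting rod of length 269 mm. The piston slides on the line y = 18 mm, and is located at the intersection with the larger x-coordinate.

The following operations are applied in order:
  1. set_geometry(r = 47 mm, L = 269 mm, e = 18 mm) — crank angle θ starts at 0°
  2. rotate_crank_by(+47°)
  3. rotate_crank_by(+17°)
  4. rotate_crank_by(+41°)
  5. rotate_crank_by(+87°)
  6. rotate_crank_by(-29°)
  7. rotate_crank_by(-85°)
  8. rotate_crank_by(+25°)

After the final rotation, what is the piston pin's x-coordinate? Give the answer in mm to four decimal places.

set_geometry: r = 47 mm, L = 269 mm, e = 18 mm; θ ← 0°
rotate_crank_by(+47°): θ ← 0° +47° = 47°
rotate_crank_by(+17°): θ ← 47° +17° = 64°
rotate_crank_by(+41°): θ ← 64° +41° = 105°
rotate_crank_by(+87°): θ ← 105° +87° = 192°
rotate_crank_by(-29°): θ ← 192° -29° = 163°
rotate_crank_by(-85°): θ ← 163° -85° = 78°
rotate_crank_by(+25°): θ ← 78° +25° = 103°
crank pin P = (r cos θ, r sin θ) = (-10.572700, 45.795393)
h = r sin θ − e = 45.795393 − 18 = 27.795393
x = r cos θ + √(L² − h²) = -10.572700 + √(72361.0 − 772.5839) = -10.572700 + 267.560117 = 256.987417

256.9874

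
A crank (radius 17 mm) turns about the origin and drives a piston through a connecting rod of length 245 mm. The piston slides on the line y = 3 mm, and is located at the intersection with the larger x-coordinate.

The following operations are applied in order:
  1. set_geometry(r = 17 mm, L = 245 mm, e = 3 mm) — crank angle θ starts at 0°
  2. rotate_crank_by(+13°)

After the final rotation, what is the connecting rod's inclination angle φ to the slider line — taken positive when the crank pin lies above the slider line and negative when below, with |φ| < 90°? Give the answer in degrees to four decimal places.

0.1927

set_geometry: r = 17 mm, L = 245 mm, e = 3 mm; θ ← 0°
rotate_crank_by(+13°): θ ← 0° +13° = 13°
crank pin P = (r cos θ, r sin θ) = (16.564291, 3.824168)
h = r sin θ − e = 3.824168 − 3 = 0.824168
sin φ = h / L = 0.824168 / 245 = 0.00336395
φ = arcsin(0.00336395) = 0.192741°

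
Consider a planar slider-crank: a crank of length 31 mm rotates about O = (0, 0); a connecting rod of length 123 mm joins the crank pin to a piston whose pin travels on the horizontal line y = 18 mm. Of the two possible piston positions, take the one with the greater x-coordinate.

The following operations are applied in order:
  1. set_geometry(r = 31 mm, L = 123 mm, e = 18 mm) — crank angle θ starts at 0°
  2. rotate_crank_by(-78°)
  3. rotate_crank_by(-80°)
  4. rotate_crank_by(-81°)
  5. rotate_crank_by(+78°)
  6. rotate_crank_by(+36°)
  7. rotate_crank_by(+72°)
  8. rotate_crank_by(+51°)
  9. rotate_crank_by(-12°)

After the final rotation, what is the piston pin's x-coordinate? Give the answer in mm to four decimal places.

150.4069

set_geometry: r = 31 mm, L = 123 mm, e = 18 mm; θ ← 0°
rotate_crank_by(-78°): θ ← 0° -78° = -78°
rotate_crank_by(-80°): θ ← -78° -80° = -158°
rotate_crank_by(-81°): θ ← -158° -81° = -239°
rotate_crank_by(+78°): θ ← -239° +78° = -161°
rotate_crank_by(+36°): θ ← -161° +36° = -125°
rotate_crank_by(+72°): θ ← -125° +72° = -53°
rotate_crank_by(+51°): θ ← -53° +51° = -2°
rotate_crank_by(-12°): θ ← -2° -12° = -14°
crank pin P = (r cos θ, r sin θ) = (30.079168, -7.499579)
h = r sin θ − e = -7.499579 − 18 = -25.499579
x = r cos θ + √(L² − h²) = 30.079168 + √(15129.0 − 650.2285) = 30.079168 + 120.327767 = 150.406934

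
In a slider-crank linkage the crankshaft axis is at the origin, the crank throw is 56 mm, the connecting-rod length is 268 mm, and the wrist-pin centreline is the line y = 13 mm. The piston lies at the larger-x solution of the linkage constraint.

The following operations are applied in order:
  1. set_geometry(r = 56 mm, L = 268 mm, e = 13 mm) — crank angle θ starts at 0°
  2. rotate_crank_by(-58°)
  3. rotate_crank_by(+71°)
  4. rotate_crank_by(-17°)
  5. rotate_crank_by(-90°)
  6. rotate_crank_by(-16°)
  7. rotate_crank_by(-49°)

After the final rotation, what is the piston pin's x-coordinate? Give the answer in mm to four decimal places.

213.6715

set_geometry: r = 56 mm, L = 268 mm, e = 13 mm; θ ← 0°
rotate_crank_by(-58°): θ ← 0° -58° = -58°
rotate_crank_by(+71°): θ ← -58° +71° = 13°
rotate_crank_by(-17°): θ ← 13° -17° = -4°
rotate_crank_by(-90°): θ ← -4° -90° = -94°
rotate_crank_by(-16°): θ ← -94° -16° = -110°
rotate_crank_by(-49°): θ ← -110° -49° = -159°
crank pin P = (r cos θ, r sin θ) = (-52.280504, -20.068605)
h = r sin θ − e = -20.068605 − 13 = -33.068605
x = r cos θ + √(L² − h²) = -52.280504 + √(71824.0 − 1093.5326) = -52.280504 + 265.952002 = 213.671498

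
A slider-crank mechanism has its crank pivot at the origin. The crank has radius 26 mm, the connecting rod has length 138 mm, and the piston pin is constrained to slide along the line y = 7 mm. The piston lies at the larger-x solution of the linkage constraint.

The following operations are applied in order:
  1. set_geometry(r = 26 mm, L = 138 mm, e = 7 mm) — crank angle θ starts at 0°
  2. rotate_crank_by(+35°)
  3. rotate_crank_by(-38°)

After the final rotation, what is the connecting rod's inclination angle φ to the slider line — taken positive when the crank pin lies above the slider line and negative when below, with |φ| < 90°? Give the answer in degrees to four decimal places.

set_geometry: r = 26 mm, L = 138 mm, e = 7 mm; θ ← 0°
rotate_crank_by(+35°): θ ← 0° +35° = 35°
rotate_crank_by(-38°): θ ← 35° -38° = -3°
crank pin P = (r cos θ, r sin θ) = (25.964368, -1.360735)
h = r sin θ − e = -1.360735 − 7 = -8.360735
sin φ = h / L = -8.360735 / 138 = -0.06058504
φ = arcsin(-0.06058504) = -3.473394°

-3.4734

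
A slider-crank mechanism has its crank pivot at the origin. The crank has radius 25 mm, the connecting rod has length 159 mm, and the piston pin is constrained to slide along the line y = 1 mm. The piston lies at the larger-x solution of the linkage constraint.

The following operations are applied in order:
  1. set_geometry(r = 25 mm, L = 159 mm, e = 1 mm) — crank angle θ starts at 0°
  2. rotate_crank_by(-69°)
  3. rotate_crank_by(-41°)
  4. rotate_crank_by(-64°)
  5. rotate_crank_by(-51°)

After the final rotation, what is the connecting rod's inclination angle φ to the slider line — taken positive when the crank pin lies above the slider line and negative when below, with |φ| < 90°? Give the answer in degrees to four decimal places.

set_geometry: r = 25 mm, L = 159 mm, e = 1 mm; θ ← 0°
rotate_crank_by(-69°): θ ← 0° -69° = -69°
rotate_crank_by(-41°): θ ← -69° -41° = -110°
rotate_crank_by(-64°): θ ← -110° -64° = -174°
rotate_crank_by(-51°): θ ← -174° -51° = -225°
crank pin P = (r cos θ, r sin θ) = (-17.677670, 17.677670)
h = r sin θ − e = 17.677670 − 1 = 16.677670
sin φ = h / L = 16.677670 / 159 = 0.10489100
φ = arcsin(0.10489100) = 6.020887°

6.0209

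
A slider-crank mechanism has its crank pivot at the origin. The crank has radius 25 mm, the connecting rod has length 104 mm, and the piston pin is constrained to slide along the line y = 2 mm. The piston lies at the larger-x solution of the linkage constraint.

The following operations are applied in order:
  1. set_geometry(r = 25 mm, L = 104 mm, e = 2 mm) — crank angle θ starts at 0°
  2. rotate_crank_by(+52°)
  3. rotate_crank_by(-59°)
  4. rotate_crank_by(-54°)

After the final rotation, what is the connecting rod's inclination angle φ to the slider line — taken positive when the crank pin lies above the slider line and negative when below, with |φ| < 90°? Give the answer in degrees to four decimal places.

set_geometry: r = 25 mm, L = 104 mm, e = 2 mm; θ ← 0°
rotate_crank_by(+52°): θ ← 0° +52° = 52°
rotate_crank_by(-59°): θ ← 52° -59° = -7°
rotate_crank_by(-54°): θ ← -7° -54° = -61°
crank pin P = (r cos θ, r sin θ) = (12.120241, -21.865493)
h = r sin θ − e = -21.865493 − 2 = -23.865493
sin φ = h / L = -23.865493 / 104 = -0.22947589
φ = arcsin(-0.22947589) = -13.266217°

-13.2662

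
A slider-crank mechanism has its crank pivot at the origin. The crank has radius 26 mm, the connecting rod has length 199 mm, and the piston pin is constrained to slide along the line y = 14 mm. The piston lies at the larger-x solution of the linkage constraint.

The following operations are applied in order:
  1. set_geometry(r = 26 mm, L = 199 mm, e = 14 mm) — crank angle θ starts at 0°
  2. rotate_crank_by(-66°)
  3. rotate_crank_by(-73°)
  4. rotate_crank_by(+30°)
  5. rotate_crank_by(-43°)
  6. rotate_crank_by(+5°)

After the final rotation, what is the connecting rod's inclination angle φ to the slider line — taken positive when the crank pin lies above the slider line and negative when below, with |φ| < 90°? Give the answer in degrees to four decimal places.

set_geometry: r = 26 mm, L = 199 mm, e = 14 mm; θ ← 0°
rotate_crank_by(-66°): θ ← 0° -66° = -66°
rotate_crank_by(-73°): θ ← -66° -73° = -139°
rotate_crank_by(+30°): θ ← -139° +30° = -109°
rotate_crank_by(-43°): θ ← -109° -43° = -152°
rotate_crank_by(+5°): θ ← -152° +5° = -147°
crank pin P = (r cos θ, r sin θ) = (-21.805435, -14.160615)
h = r sin θ − e = -14.160615 − 14 = -28.160615
sin φ = h / L = -28.160615 / 199 = -0.14151063
φ = arcsin(-0.14151063) = -8.135269°

-8.1353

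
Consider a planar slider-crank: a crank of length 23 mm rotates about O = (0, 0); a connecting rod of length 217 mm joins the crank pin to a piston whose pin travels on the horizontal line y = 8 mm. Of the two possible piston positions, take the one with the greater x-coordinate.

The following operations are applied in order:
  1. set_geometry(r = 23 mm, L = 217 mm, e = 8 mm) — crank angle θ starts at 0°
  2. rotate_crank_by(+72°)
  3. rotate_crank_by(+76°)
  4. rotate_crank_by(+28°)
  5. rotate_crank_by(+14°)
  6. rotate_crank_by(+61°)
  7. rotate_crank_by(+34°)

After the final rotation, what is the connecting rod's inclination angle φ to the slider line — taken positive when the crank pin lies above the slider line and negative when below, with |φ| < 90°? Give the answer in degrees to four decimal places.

set_geometry: r = 23 mm, L = 217 mm, e = 8 mm; θ ← 0°
rotate_crank_by(+72°): θ ← 0° +72° = 72°
rotate_crank_by(+76°): θ ← 72° +76° = 148°
rotate_crank_by(+28°): θ ← 148° +28° = 176°
rotate_crank_by(+14°): θ ← 176° +14° = 190°
rotate_crank_by(+61°): θ ← 190° +61° = 251°
rotate_crank_by(+34°): θ ← 251° +34° = 285°
crank pin P = (r cos θ, r sin θ) = (5.952838, -22.216294)
h = r sin θ − e = -22.216294 − 8 = -30.216294
sin φ = h / L = -30.216294 / 217 = -0.13924559
φ = arcsin(-0.13924559) = -8.004194°

-8.0042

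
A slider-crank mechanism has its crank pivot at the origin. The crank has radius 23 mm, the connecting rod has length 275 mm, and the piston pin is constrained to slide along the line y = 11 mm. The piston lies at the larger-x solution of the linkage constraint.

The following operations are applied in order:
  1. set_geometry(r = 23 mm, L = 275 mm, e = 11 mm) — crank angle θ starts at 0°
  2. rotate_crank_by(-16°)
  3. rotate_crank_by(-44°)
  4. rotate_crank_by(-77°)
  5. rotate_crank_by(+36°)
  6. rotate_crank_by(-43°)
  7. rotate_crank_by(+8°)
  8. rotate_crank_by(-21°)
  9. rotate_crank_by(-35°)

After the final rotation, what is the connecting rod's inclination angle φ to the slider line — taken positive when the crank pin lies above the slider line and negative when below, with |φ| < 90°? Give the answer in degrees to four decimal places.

-1.2956

set_geometry: r = 23 mm, L = 275 mm, e = 11 mm; θ ← 0°
rotate_crank_by(-16°): θ ← 0° -16° = -16°
rotate_crank_by(-44°): θ ← -16° -44° = -60°
rotate_crank_by(-77°): θ ← -60° -77° = -137°
rotate_crank_by(+36°): θ ← -137° +36° = -101°
rotate_crank_by(-43°): θ ← -101° -43° = -144°
rotate_crank_by(+8°): θ ← -144° +8° = -136°
rotate_crank_by(-21°): θ ← -136° -21° = -157°
rotate_crank_by(-35°): θ ← -157° -35° = -192°
crank pin P = (r cos θ, r sin θ) = (-22.497395, 4.781969)
h = r sin θ − e = 4.781969 − 11 = -6.218031
sin φ = h / L = -6.218031 / 275 = -0.02261102
φ = arcsin(-0.02261102) = -1.295627°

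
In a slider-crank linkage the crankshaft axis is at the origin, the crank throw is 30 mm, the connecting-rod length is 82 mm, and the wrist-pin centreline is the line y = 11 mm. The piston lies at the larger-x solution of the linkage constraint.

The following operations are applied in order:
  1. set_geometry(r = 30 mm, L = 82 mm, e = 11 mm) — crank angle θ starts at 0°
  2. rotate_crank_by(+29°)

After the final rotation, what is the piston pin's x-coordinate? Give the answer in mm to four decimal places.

set_geometry: r = 30 mm, L = 82 mm, e = 11 mm; θ ← 0°
rotate_crank_by(+29°): θ ← 0° +29° = 29°
crank pin P = (r cos θ, r sin θ) = (26.238591, 14.544289)
h = r sin θ − e = 14.544289 − 11 = 3.544289
x = r cos θ + √(L² − h²) = 26.238591 + √(6724.0 − 12.5620) = 26.238591 + 81.923367 = 108.161958

108.1620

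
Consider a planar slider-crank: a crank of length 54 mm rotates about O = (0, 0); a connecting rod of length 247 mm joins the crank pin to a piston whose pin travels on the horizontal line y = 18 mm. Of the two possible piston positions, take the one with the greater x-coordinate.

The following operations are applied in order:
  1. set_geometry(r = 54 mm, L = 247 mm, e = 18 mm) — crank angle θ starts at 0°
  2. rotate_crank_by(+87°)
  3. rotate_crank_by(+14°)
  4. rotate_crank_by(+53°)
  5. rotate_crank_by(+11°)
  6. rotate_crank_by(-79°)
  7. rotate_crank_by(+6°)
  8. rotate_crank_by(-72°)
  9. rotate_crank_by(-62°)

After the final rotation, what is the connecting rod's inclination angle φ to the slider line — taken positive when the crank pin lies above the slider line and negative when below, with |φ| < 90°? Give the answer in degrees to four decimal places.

set_geometry: r = 54 mm, L = 247 mm, e = 18 mm; θ ← 0°
rotate_crank_by(+87°): θ ← 0° +87° = 87°
rotate_crank_by(+14°): θ ← 87° +14° = 101°
rotate_crank_by(+53°): θ ← 101° +53° = 154°
rotate_crank_by(+11°): θ ← 154° +11° = 165°
rotate_crank_by(-79°): θ ← 165° -79° = 86°
rotate_crank_by(+6°): θ ← 86° +6° = 92°
rotate_crank_by(-72°): θ ← 92° -72° = 20°
rotate_crank_by(-62°): θ ← 20° -62° = -42°
crank pin P = (r cos θ, r sin θ) = (40.129821, -36.133053)
h = r sin θ − e = -36.133053 − 18 = -54.133053
sin φ = h / L = -54.133053 / 247 = -0.21916216
φ = arcsin(-0.21916216) = -12.659827°

-12.6598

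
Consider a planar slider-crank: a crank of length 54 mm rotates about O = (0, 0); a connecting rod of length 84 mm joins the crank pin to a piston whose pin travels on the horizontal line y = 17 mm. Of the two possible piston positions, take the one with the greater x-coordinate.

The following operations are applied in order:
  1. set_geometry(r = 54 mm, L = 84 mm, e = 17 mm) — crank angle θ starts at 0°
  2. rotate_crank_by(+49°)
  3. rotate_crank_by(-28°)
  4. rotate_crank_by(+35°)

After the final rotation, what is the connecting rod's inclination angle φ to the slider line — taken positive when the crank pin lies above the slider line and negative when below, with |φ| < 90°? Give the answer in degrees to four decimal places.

19.3035

set_geometry: r = 54 mm, L = 84 mm, e = 17 mm; θ ← 0°
rotate_crank_by(+49°): θ ← 0° +49° = 49°
rotate_crank_by(-28°): θ ← 49° -28° = 21°
rotate_crank_by(+35°): θ ← 21° +35° = 56°
crank pin P = (r cos θ, r sin θ) = (30.196417, 44.768029)
h = r sin θ − e = 44.768029 − 17 = 27.768029
sin φ = h / L = 27.768029 / 84 = 0.33057177
φ = arcsin(0.33057177) = 19.303483°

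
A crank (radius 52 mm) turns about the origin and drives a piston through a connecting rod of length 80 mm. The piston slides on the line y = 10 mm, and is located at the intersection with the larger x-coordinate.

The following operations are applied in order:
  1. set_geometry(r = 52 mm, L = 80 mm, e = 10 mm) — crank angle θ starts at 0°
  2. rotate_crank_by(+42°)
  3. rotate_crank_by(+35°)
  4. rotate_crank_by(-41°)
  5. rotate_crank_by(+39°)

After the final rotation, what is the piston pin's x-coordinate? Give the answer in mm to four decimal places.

set_geometry: r = 52 mm, L = 80 mm, e = 10 mm; θ ← 0°
rotate_crank_by(+42°): θ ← 0° +42° = 42°
rotate_crank_by(+35°): θ ← 42° +35° = 77°
rotate_crank_by(-41°): θ ← 77° -41° = 36°
rotate_crank_by(+39°): θ ← 36° +39° = 75°
crank pin P = (r cos θ, r sin θ) = (13.458590, 50.228143)
h = r sin θ − e = 50.228143 − 10 = 40.228143
x = r cos θ + √(L² − h²) = 13.458590 + √(6400.0 − 1618.3035) = 13.458590 + 69.149812 = 82.608402

82.6084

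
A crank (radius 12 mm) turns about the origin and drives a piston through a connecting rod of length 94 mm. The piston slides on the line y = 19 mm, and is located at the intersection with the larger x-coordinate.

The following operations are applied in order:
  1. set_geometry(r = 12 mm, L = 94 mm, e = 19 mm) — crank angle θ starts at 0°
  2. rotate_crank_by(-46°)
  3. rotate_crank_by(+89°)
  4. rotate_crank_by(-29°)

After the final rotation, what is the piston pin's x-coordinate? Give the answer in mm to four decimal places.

set_geometry: r = 12 mm, L = 94 mm, e = 19 mm; θ ← 0°
rotate_crank_by(-46°): θ ← 0° -46° = -46°
rotate_crank_by(+89°): θ ← -46° +89° = 43°
rotate_crank_by(-29°): θ ← 43° -29° = 14°
crank pin P = (r cos θ, r sin θ) = (11.643549, 2.903063)
h = r sin θ − e = 2.903063 − 19 = -16.096937
x = r cos θ + √(L² − h²) = 11.643549 + √(8836.0 − 259.1114) = 11.643549 + 92.611493 = 104.255042

104.2550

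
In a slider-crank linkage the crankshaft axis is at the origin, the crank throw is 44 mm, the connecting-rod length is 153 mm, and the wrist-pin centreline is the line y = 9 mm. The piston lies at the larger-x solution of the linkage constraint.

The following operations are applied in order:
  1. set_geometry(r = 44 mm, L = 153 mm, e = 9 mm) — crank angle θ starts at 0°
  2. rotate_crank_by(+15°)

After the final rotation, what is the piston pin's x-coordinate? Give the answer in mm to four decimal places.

set_geometry: r = 44 mm, L = 153 mm, e = 9 mm; θ ← 0°
rotate_crank_by(+15°): θ ← 0° +15° = 15°
crank pin P = (r cos θ, r sin θ) = (42.500736, 11.388038)
h = r sin θ − e = 11.388038 − 9 = 2.388038
x = r cos θ + √(L² − h²) = 42.500736 + √(23409.0 − 5.7027) = 42.500736 + 152.981363 = 195.482099

195.4821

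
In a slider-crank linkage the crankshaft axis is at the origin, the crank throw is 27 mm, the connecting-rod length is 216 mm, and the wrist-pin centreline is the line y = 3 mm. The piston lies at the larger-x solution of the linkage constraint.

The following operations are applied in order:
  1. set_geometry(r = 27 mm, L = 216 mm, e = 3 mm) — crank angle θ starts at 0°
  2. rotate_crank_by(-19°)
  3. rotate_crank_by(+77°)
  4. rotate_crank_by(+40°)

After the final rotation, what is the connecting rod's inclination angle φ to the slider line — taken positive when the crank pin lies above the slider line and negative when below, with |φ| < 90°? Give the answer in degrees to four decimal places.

6.3092

set_geometry: r = 27 mm, L = 216 mm, e = 3 mm; θ ← 0°
rotate_crank_by(-19°): θ ← 0° -19° = -19°
rotate_crank_by(+77°): θ ← -19° +77° = 58°
rotate_crank_by(+40°): θ ← 58° +40° = 98°
crank pin P = (r cos θ, r sin θ) = (-3.757674, 26.737238)
h = r sin θ − e = 26.737238 − 3 = 23.737238
sin φ = h / L = 23.737238 / 216 = 0.10989462
φ = arcsin(0.10989462) = 6.309241°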